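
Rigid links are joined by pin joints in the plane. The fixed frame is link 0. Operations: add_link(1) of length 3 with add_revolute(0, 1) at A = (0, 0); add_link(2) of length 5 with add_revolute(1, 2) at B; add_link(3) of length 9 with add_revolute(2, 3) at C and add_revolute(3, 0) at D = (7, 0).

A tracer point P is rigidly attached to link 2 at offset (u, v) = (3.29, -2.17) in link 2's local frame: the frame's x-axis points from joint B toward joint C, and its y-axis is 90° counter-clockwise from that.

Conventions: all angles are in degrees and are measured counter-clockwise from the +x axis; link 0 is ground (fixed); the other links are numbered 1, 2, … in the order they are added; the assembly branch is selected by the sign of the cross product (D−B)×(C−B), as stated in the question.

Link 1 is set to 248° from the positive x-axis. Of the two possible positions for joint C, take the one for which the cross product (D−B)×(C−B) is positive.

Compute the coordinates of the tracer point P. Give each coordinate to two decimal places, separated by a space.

A=(0,0), D=(7.00,0)
B = A + 3.00·(cos248°, sin248°) = (-1.1238, -2.7816)
|BD| = 8.5868
circle(B,5.00) ∩ circle(D,9.00): a=1.0326, h=4.8922
  candidates: C₊=(-1.7316,2.1814) cross=42.009; C₋=(1.4378,-7.0755) cross=-42.009
  branch + wants cross > 0 → take C=(-1.7316,2.1814) (cross=42.009)
ex = (C−B)/|BC| = (-0.1216,0.9926); ey = (-0.9926,-0.1216)
P = B + 3.29·ex + -2.17·ey = (0.6301,0.7478)

0.63 0.75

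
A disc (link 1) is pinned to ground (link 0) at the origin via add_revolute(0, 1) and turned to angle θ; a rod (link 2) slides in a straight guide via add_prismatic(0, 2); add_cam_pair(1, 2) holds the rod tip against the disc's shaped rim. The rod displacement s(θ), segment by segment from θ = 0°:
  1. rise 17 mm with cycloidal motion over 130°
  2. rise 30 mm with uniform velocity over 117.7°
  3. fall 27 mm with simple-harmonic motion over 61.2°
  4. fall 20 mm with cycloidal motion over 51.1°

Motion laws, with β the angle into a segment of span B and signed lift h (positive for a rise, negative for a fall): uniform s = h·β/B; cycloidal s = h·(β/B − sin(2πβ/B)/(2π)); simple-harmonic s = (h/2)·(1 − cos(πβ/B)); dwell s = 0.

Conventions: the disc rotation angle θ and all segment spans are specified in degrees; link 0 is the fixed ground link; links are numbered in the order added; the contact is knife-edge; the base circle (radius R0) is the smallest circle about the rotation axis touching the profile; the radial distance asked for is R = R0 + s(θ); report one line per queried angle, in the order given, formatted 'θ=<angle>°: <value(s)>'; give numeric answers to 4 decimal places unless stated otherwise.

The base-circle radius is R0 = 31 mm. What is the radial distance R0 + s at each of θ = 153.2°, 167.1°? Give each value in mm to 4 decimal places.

segment 1 (0° to 130°, cycloidal, h = 17) is passed completely: s = 0.0000 + (17) = 17.0000
θ = 153.2° falls in segment 2 (130° to 247.7°, uniform, h = 30): β = 153.2 − 130 = 23.2°, B = 117.7°; Δs = 30·23.2/117.7 = 5.9133; s = 17.0000 + 5.9133 = 22.9133
θ = 167.1° falls in segment 2 (130° to 247.7°, uniform, h = 30): β = 167.1 − 130 = 37.1°, B = 117.7°; Δs = 30·37.1/117.7 = 9.4562; s = 17.0000 + 9.4562 = 26.4562
θ=153.2°: R = R0 + s = 31 + 22.9133 = 53.9133
θ=167.1°: R = R0 + s = 31 + 26.4562 = 57.4562

θ=153.2°: 53.9133
θ=167.1°: 57.4562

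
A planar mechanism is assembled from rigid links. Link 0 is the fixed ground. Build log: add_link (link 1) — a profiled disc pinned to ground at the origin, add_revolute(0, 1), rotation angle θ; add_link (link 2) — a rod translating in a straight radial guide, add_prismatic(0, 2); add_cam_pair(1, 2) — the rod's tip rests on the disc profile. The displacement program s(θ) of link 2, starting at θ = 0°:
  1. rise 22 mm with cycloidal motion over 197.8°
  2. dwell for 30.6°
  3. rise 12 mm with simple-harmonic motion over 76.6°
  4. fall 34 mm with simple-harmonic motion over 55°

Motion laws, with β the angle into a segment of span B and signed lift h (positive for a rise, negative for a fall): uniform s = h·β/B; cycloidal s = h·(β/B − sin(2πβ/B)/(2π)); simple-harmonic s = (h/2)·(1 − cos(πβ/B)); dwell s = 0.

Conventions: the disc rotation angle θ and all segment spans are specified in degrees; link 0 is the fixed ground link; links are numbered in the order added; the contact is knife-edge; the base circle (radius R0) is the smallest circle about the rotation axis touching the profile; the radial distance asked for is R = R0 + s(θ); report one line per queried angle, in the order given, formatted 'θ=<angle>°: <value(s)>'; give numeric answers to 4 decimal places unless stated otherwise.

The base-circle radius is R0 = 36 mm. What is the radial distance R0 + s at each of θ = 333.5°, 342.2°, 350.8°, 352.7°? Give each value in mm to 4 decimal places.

seg 1 [0°–197.8°] cycloidal, h=22: full span → s += 22 → s = 22.0000
seg 2 [197.8°–228.4°] dwell: s stays 22.0000
seg 3 [228.4°–305°] simple-harmonic, h=12: full span → s += 12 → s = 34.0000
seg 4 [305°–360°] simple-harmonic, h=-34: θ=333.5° here. β=28.5, B=55. -34/2·(1 − cos(π·0.5182)) = -17.9705 → s = 16.0295
seg 4 [305°–360°] simple-harmonic, h=-34: θ=342.2° here. β=37.2, B=55. -34/2·(1 − cos(π·0.6764)) = -25.9445 → s = 8.0555
seg 4 [305°–360°] simple-harmonic, h=-34: θ=350.8° here. β=45.8, B=55. -34/2·(1 − cos(π·0.8327)) = -31.7062 → s = 2.2938
seg 4 [305°–360°] simple-harmonic, h=-34: θ=352.7° here. β=47.7, B=55. -34/2·(1 − cos(π·0.8673)) = -32.5434 → s = 1.4566
θ=333.5°: R = R0 + s = 36 + 16.0295 = 52.0295
θ=342.2°: R = R0 + s = 36 + 8.0555 = 44.0555
θ=350.8°: R = R0 + s = 36 + 2.2938 = 38.2938
θ=352.7°: R = R0 + s = 36 + 1.4566 = 37.4566

θ=333.5°: 52.0295
θ=342.2°: 44.0555
θ=350.8°: 38.2938
θ=352.7°: 37.4566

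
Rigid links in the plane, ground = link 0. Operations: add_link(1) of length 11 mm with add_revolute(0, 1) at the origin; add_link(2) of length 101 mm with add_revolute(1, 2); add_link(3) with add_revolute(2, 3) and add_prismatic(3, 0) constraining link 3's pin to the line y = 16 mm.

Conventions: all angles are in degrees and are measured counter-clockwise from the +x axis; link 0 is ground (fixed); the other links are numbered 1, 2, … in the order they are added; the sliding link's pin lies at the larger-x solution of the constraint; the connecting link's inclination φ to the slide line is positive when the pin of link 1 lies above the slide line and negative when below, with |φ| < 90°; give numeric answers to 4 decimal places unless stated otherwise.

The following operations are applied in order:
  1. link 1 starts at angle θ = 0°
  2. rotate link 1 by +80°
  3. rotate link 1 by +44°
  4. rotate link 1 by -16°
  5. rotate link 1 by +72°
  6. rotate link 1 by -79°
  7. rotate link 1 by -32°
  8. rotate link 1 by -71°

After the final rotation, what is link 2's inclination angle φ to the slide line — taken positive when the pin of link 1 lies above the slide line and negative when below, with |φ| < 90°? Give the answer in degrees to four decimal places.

geometry: r = 11 mm, L = 101 mm, e = 16 mm; θ starts at 0°
rotate link 1 by +80°: θ ← 0° +80° = 80°
rotate link 1 by +44°: θ ← 80° +44° = 124°
rotate link 1 by -16°: θ ← 124° -16° = 108°
rotate link 1 by +72°: θ ← 108° +72° = 180°
rotate link 1 by -79°: θ ← 180° -79° = 101°
rotate link 1 by -32°: θ ← 101° -32° = 69°
rotate link 1 by -71°: θ ← 69° -71° = -2°
h = r sin θ − e = -0.383894 − 16 = -16.383894
sin φ = h / L = -16.383894 / 101 = -0.16221678
φ = arcsin(-0.16221678) = -9.335589°

-9.3356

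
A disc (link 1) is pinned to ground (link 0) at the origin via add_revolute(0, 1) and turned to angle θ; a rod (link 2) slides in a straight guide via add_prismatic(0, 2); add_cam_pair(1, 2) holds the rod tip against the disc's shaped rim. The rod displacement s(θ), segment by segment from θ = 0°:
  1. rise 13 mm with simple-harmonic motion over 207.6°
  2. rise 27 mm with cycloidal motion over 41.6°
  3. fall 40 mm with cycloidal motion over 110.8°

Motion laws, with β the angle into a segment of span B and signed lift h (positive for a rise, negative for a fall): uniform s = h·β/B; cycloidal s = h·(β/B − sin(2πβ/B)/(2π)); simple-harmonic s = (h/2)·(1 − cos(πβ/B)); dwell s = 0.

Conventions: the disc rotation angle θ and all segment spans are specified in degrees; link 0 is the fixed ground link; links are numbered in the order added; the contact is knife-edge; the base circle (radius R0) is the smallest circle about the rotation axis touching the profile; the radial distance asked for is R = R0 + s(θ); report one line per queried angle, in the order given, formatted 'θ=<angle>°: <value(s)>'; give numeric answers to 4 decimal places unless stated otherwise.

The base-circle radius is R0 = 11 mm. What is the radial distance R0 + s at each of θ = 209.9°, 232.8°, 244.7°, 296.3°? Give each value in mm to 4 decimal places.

segment 1 (0° to 207.6°, simple-harmonic, h = 13) is passed completely: s = 0.0000 + (13) = 13.0000
θ = 209.9° falls in segment 2 (207.6° to 249.2°, cycloidal, h = 27): β = 209.9 − 207.6 = 2.3°, B = 41.6°; Δs = 27·(0.0553 − sin(2π·0.0553)/(2π)) = 0.0298; s = 13.0000 + 0.0298 = 13.0298
θ = 232.8° falls in segment 2 (207.6° to 249.2°, cycloidal, h = 27): β = 232.8 − 207.6 = 25.2°, B = 41.6°; Δs = 27·(0.6058 − sin(2π·0.6058)/(2π)) = 19.0059; s = 13.0000 + 19.0059 = 32.0059
θ = 244.7° falls in segment 2 (207.6° to 249.2°, cycloidal, h = 27): β = 244.7 − 207.6 = 37.1°, B = 41.6°; Δs = 27·(0.8918 − sin(2π·0.8918)/(2π)) = 26.7803; s = 13.0000 + 26.7803 = 39.7803
segment 2 (207.6° to 249.2°, cycloidal, h = 27) is passed completely: s = 13.0000 + (27) = 40.0000
θ = 296.3° falls in segment 3 (249.2° to 360°, cycloidal, h = -40): β = 296.3 − 249.2 = 47.1°, B = 110.8°; Δs = -40·(0.4251 − sin(2π·0.4251)/(2π)) = -14.1166; s = 40.0000 − 14.1166 = 25.8834
θ=209.9°: R = R0 + s = 11 + 13.0298 = 24.0298
θ=232.8°: R = R0 + s = 11 + 32.0059 = 43.0059
θ=244.7°: R = R0 + s = 11 + 39.7803 = 50.7803
θ=296.3°: R = R0 + s = 11 + 25.8834 = 36.8834

θ=209.9°: 24.0298
θ=232.8°: 43.0059
θ=244.7°: 50.7803
θ=296.3°: 36.8834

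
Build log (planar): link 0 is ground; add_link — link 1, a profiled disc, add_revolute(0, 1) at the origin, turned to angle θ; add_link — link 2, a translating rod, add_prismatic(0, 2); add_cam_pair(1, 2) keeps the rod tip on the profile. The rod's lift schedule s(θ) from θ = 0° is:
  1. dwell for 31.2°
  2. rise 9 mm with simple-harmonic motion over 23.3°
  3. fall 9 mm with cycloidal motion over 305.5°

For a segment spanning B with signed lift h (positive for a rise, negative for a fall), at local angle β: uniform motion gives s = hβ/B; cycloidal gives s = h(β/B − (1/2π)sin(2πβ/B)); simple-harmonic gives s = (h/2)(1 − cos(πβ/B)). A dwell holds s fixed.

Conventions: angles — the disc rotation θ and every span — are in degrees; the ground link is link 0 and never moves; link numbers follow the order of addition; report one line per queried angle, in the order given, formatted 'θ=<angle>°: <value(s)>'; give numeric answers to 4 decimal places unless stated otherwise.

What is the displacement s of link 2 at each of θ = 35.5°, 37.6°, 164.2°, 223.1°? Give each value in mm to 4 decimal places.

seg 1 [0°–31.2°] dwell: s stays 0.0000
seg 2 [31.2°–54.5°] simple-harmonic, h=9: θ=35.5° here. β=4.3, B=23.3. 9/2·(1 − cos(π·0.1845)) = 0.7354 → s = 0.7354
seg 2 [31.2°–54.5°] simple-harmonic, h=9: θ=37.6° here. β=6.4, B=23.3. 9/2·(1 − cos(π·0.2747)) = 1.5740 → s = 1.5740
seg 2 [31.2°–54.5°] simple-harmonic, h=9: full span → s += 9 → s = 9.0000
seg 3 [54.5°–360°] cycloidal, h=-9: θ=164.2° here. β=109.7, B=305.5. -9·(0.3591 − sin(2π·0.3591)/(2π)) = -2.1228 → s = 6.8772
seg 3 [54.5°–360°] cycloidal, h=-9: θ=223.1° here. β=168.6, B=305.5. -9·(0.5519 − sin(2π·0.5519)/(2π)) = -5.4257 → s = 3.5743

θ=35.5°: 0.7354
θ=37.6°: 1.5740
θ=164.2°: 6.8772
θ=223.1°: 3.5743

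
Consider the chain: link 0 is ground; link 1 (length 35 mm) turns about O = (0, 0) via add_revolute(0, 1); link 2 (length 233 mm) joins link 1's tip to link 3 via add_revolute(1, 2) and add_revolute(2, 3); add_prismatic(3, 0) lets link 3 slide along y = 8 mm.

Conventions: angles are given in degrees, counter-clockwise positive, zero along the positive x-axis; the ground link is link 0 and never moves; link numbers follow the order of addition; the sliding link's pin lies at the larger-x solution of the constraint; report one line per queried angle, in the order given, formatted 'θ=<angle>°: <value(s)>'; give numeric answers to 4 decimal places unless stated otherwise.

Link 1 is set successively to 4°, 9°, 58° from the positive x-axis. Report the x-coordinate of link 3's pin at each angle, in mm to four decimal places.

geometry: r = 35 mm, L = 233 mm, e = 8 mm
θ=4°: crank pin P = (r cos θ, r sin θ) = (34.914742, 2.441477)
θ=4°: h = r sin θ − e = 2.441477 − 8 = -5.558523
θ=4°: x = r cos θ + √(L² − h²) = 34.914742 + 232.933688 = 267.848429
θ=9°: crank pin P = (r cos θ, r sin θ) = (34.569092, 5.475206)
θ=9°: h = r sin θ − e = 5.475206 − 8 = -2.524794
θ=9°: x = r cos θ + √(L² − h²) = 34.569092 + 232.986320 = 267.555412
θ=58°: crank pin P = (r cos θ, r sin θ) = (18.547174, 29.681683)
θ=58°: h = r sin θ − e = 29.681683 − 8 = 21.681683
θ=58°: x = r cos θ + √(L² − h²) = 18.547174 + 231.989018 = 250.536193

θ=4°: 267.8484
θ=9°: 267.5554
θ=58°: 250.5362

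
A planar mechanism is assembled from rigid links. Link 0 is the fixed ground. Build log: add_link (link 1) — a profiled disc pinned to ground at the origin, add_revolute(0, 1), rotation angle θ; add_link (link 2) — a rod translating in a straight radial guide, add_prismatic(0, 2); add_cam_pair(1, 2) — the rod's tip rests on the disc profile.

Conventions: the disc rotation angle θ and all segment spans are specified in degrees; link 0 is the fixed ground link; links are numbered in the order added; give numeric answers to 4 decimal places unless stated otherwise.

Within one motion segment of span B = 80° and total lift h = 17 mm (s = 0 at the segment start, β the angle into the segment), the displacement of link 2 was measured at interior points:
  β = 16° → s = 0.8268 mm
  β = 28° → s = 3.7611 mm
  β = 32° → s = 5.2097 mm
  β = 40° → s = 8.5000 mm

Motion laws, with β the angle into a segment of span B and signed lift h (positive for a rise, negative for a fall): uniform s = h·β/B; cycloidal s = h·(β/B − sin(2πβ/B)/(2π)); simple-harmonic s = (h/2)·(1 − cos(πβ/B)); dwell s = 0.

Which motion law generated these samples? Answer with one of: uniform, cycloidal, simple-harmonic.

candidates at β/B = r: uniform s = h·r (linear in β); cycloidal s = h·(r − sin(2πr)/(2π)); simple-harmonic s = (h/2)(1 − cos(πr))
β=16°: printed 0.8268 | uniform 3.4000, cycloidal 0.8268, simple-harmonic 1.6234
β=28°: printed 3.7611 | uniform 5.9500, cycloidal 3.7611, simple-harmonic 4.6411
β=32°: printed 5.2097 | uniform 6.8000, cycloidal 5.2097, simple-harmonic 5.8734
β=40°: printed 8.5000 | uniform 8.5000, cycloidal 8.5000, simple-harmonic 8.5000
only one law matches every sample → cycloidal

cycloidal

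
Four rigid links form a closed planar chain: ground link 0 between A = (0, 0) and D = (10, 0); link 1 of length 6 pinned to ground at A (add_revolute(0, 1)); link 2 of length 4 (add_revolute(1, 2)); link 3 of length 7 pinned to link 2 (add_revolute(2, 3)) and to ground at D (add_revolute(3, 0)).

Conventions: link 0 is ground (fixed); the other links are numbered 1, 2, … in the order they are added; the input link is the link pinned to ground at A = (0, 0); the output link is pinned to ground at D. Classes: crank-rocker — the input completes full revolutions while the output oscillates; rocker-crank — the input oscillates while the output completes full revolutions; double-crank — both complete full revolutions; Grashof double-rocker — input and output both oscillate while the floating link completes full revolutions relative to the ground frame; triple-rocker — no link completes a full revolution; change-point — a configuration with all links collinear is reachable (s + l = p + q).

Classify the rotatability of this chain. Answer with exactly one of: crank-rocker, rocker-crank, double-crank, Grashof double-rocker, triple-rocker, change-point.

lengths: ground=10, input=6, coupler=4, output=7
sorted: s=4 (shortest), l=10 (longest), p+q=13
s + l = 14 vs p + q = 13
s + l > p + q → non-Grashof → no link fully rotates → triple-rocker

triple-rocker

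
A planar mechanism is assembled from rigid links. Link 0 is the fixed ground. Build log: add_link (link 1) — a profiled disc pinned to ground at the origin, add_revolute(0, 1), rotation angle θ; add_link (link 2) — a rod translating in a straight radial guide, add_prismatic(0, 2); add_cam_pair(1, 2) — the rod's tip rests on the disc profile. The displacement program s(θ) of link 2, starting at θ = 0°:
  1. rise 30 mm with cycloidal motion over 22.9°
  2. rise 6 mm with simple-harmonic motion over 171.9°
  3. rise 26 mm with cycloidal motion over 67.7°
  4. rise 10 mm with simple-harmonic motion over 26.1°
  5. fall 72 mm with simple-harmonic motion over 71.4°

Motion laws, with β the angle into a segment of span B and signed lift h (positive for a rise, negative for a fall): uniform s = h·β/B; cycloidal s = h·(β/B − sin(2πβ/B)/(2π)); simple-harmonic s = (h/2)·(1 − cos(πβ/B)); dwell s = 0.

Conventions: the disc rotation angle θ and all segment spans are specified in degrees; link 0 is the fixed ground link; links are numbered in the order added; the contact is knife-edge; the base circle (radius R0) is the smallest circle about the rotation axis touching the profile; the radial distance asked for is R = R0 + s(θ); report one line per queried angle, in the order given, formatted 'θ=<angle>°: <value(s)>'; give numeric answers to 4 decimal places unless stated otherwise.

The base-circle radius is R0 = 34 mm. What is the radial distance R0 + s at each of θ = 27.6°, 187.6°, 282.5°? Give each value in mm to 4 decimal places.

seg 1 [0°–22.9°] cycloidal, h=30: full span → s += 30 → s = 30.0000
seg 2 [22.9°–194.8°] simple-harmonic, h=6: θ=27.6° here. β=4.7, B=171.9. 6/2·(1 − cos(π·0.0273)) = 0.0111 → s = 30.0111
seg 2 [22.9°–194.8°] simple-harmonic, h=6: θ=187.6° here. β=164.7, B=171.9. 6/2·(1 − cos(π·0.9581)) = 5.9741 → s = 35.9741
seg 2 [22.9°–194.8°] simple-harmonic, h=6: full span → s += 6 → s = 36.0000
seg 3 [194.8°–262.5°] cycloidal, h=26: full span → s += 26 → s = 62.0000
seg 4 [262.5°–288.6°] simple-harmonic, h=10: θ=282.5° here. β=20, B=26.1. 10/2·(1 − cos(π·0.7663)) = 8.7117 → s = 70.7117
θ=27.6°: R = R0 + s = 34 + 30.0111 = 64.0111
θ=187.6°: R = R0 + s = 34 + 35.9741 = 69.9741
θ=282.5°: R = R0 + s = 34 + 70.7117 = 104.7117

θ=27.6°: 64.0111
θ=187.6°: 69.9741
θ=282.5°: 104.7117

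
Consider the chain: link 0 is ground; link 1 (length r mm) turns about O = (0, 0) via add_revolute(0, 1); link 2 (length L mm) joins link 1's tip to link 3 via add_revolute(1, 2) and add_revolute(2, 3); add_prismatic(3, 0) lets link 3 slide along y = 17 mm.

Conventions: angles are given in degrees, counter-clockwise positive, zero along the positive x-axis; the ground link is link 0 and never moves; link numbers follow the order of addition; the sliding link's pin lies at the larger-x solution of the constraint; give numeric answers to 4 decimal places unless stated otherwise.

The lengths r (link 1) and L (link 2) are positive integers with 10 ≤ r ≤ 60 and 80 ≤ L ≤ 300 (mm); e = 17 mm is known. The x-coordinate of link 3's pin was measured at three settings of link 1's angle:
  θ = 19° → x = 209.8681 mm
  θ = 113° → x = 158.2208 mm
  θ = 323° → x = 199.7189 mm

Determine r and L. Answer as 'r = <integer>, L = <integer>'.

constraint per measurement: (x − r cos θ)² + (r sin θ − e)² = L²
subtracting the θ₁ and θ₂ equations cancels the r² and L² terms:
r = (x₁² − x₂²) / (2[(x₁cos θ₁ + e sin θ₁) − (x₂cos θ₂ + e sin θ₂)]) = 38.0000 → r = 38
L² = (x₁ − r cos θ₁)² + (r sin θ₁ − e)² = 30275.9871 → L = 174.0000 → L = 174
check at θ₃=323°: x = 199.7189 (printed 199.7189) ✓

r = 38, L = 174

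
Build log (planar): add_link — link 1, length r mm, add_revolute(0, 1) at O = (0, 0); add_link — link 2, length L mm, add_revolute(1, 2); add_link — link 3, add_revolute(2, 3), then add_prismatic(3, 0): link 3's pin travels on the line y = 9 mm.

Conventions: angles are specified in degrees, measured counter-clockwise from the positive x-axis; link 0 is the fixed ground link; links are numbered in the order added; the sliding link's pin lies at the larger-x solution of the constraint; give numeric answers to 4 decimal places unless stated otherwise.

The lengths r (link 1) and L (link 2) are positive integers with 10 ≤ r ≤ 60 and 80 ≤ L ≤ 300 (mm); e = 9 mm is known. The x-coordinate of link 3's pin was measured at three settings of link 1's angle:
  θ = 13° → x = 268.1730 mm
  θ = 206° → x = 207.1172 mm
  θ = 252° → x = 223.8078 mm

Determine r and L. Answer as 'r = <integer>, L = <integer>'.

constraint per measurement: (x − r cos θ)² + (r sin θ − e)² = L²
subtracting the θ₁ and θ₂ equations cancels the r² and L² terms:
r = (x₁² − x₂²) / (2[(x₁cos θ₁ + e sin θ₁) − (x₂cos θ₂ + e sin θ₂)]) = 32.0000 → r = 32
L² = (x₁ − r cos θ₁)² + (r sin θ₁ − e)² = 56169.0025 → L = 237.0000 → L = 237
check at θ₃=252°: x = 223.8078 (printed 223.8078) ✓

r = 32, L = 237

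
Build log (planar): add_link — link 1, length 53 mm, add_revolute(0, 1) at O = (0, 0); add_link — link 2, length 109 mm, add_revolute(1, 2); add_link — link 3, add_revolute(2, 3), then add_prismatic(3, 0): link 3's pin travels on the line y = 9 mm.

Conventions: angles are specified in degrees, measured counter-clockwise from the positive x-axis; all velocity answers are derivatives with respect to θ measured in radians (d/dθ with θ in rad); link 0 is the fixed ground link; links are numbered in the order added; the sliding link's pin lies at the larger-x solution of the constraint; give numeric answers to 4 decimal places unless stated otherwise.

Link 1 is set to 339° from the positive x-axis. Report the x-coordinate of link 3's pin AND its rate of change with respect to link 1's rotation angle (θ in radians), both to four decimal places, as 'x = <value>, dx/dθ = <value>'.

geometry: r = 53 mm, L = 109 mm, e = 9 mm
crank pin P = (r cos θ, r sin θ) = (49.479763, -18.993501)
h = r sin θ − e = -18.993501 − 9 = -27.993501
x = r cos θ + √(L² − h²) = 49.479763 + 105.344026 = 154.823789
dx/dθ = −r sin θ − h·r cos θ/√(L² − h²) (θ in radians; h = -27.993501) = 32.141962

x = 154.8238, dx/dθ = 32.1420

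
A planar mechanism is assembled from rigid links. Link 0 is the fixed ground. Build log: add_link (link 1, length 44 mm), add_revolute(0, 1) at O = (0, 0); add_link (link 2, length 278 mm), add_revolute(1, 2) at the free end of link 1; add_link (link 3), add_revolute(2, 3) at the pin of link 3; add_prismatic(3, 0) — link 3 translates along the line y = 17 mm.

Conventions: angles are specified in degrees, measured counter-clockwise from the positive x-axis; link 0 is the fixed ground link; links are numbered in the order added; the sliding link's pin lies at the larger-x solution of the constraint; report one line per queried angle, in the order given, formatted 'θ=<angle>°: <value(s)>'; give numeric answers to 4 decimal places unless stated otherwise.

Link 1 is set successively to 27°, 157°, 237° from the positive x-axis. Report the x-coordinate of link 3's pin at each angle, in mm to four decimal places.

geometry: r = 44 mm, L = 278 mm, e = 17 mm
θ=27°: crank pin P = (r cos θ, r sin θ) = (39.204287, 19.975582)
θ=27°: h = r sin θ − e = 19.975582 − 17 = 2.975582
θ=27°: x = r cos θ + √(L² − h²) = 39.204287 + 277.984075 = 317.188362
θ=157°: crank pin P = (r cos θ, r sin θ) = (-40.502214, 17.192170)
θ=157°: h = r sin θ − e = 17.192170 − 17 = 0.192170
θ=157°: x = r cos θ + √(L² − h²) = -40.502214 + 277.999934 = 237.497720
θ=237°: crank pin P = (r cos θ, r sin θ) = (-23.964118, -36.901505)
θ=237°: h = r sin θ − e = -36.901505 − 17 = -53.901505
θ=237°: x = r cos θ + √(L² − h²) = -23.964118 + 272.724454 = 248.760336

θ=27°: 317.1884
θ=157°: 237.4977
θ=237°: 248.7603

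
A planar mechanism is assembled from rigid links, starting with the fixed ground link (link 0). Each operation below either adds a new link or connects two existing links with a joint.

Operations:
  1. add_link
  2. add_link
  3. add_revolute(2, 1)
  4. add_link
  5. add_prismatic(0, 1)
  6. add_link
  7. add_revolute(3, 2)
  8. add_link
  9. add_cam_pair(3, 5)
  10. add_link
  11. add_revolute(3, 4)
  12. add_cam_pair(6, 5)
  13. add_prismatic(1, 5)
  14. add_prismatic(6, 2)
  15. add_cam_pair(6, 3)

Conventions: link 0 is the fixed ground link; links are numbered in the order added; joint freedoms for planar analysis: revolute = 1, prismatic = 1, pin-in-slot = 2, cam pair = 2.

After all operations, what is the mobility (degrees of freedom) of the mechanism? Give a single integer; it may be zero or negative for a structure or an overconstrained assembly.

ground; <1,0,0>
#1 <2,0,0>
#2 <3,0,0>
R:2↔1 J1 <3,1,0>
#3 <4,1,0>
P:0↔1 J1 <4,2,0>
#4 <5,2,0>
R:3↔2 J1 <5,3,0>
#5 <6,3,0>
C:3↔5 J2 <6,3,1>
#6 <7,3,1>
R:3↔4 J1 <7,4,1>
C:6↔5 J2 <7,4,2>
P:1↔5 J1 <7,5,2>
P:6↔2 J1 <7,6,2>
C:6↔3 J2 <7,6,3>
3×6 − 2×6 − 1×3 = 3

M = 3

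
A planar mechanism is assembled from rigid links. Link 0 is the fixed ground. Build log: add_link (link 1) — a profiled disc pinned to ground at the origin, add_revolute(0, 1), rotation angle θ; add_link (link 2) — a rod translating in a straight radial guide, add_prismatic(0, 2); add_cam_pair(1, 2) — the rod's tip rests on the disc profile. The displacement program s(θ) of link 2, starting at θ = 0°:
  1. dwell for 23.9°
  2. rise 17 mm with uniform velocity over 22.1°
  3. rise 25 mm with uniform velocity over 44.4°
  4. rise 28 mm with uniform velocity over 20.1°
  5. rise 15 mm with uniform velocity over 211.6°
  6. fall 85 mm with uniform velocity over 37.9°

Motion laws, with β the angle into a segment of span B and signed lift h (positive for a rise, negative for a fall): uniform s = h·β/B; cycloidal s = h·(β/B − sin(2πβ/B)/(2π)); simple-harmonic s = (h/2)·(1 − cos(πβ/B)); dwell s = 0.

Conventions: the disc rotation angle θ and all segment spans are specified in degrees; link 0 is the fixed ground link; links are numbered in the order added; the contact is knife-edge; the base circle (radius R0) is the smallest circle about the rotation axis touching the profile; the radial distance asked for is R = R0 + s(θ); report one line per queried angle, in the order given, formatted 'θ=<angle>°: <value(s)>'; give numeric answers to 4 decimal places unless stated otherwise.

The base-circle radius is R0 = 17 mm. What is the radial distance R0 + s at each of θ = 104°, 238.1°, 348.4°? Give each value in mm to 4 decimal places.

seg 1 [0°–23.9°] dwell: s stays 0.0000
seg 2 [23.9°–46°] uniform, h=17: full span → s += 17 → s = 17.0000
seg 3 [46°–90.4°] uniform, h=25: full span → s += 25 → s = 42.0000
seg 4 [90.4°–110.5°] uniform, h=28: θ=104° here. β=13.6, B=20.1. 28·13.6/20.1 = 18.9453 → s = 60.9453
seg 4 [90.4°–110.5°] uniform, h=28: full span → s += 28 → s = 70.0000
seg 5 [110.5°–322.1°] uniform, h=15: θ=238.1° here. β=127.6, B=211.6. 15·127.6/211.6 = 9.0454 → s = 79.0454
seg 5 [110.5°–322.1°] uniform, h=15: full span → s += 15 → s = 85.0000
seg 6 [322.1°–360°] uniform, h=-85: θ=348.4° here. β=26.3, B=37.9. -85·26.3/37.9 = -58.9842 → s = 26.0158
θ=104°: R = R0 + s = 17 + 60.9453 = 77.9453
θ=238.1°: R = R0 + s = 17 + 79.0454 = 96.0454
θ=348.4°: R = R0 + s = 17 + 26.0158 = 43.0158

θ=104°: 77.9453
θ=238.1°: 96.0454
θ=348.4°: 43.0158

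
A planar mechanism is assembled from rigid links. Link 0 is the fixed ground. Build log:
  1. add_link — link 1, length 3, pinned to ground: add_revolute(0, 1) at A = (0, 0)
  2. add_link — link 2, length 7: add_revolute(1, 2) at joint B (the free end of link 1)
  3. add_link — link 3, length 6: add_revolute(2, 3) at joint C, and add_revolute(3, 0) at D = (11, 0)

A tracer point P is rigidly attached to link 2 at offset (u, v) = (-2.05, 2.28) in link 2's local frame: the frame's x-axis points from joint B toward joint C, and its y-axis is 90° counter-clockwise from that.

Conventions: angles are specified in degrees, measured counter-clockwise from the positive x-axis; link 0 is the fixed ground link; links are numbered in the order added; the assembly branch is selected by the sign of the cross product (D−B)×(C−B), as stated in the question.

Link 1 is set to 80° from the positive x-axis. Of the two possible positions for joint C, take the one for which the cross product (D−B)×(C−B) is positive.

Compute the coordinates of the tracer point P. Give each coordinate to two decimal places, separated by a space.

A=(0,0), D=(11.00,0)
B = A + 3.00·(cos80°, sin80°) = (0.5209, 2.9544)
|BD| = 10.8876
circle(B,7.00) ∩ circle(D,6.00): a=6.0408, h=3.5368
  candidates: C₊=(7.2948,4.7193) cross=38.507; C₋=(5.3754,-2.0889) cross=-38.507
  branch + wants cross > 0 → take C=(7.2948,4.7193) (cross=38.507)
ex = (C−B)/|BC| = (0.9677,0.2521); ey = (-0.2521,0.9677)
P = B + -2.05·ex + 2.28·ey = (-2.0377,4.6439)

-2.04 4.64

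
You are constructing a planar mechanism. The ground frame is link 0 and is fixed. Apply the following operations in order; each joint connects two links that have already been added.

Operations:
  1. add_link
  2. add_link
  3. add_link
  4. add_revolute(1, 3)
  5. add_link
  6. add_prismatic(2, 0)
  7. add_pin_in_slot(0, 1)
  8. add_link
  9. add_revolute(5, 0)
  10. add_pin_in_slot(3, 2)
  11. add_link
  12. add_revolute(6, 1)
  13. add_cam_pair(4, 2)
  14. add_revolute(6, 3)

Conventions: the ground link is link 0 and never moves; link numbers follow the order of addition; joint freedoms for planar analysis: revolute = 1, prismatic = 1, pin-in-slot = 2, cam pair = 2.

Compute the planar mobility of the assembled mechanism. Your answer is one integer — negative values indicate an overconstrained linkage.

L=1 J1=0 J2=0
add link → L=2 J1=0 J2=0
add link → L=3 J1=0 J2=0
add link → L=4 J1=0 J2=0
R@1,3 dof=1 J1 → L=4 J1=1 J2=0
add link → L=5 J1=1 J2=0
P@2,0 dof=1 J1 → L=5 J1=2 J2=0
PS@0,1 dof=2 J2 → L=5 J1=2 J2=1
add link → L=6 J1=2 J2=1
R@5,0 dof=1 J1 → L=6 J1=3 J2=1
PS@3,2 dof=2 J2 → L=6 J1=3 J2=2
add link → L=7 J1=3 J2=2
R@6,1 dof=1 J1 → L=7 J1=4 J2=2
C@4,2 dof=2 J2 → L=7 J1=4 J2=3
R@6,3 dof=1 J1 → L=7 J1=5 J2=3
M=3(L−1)−2J1−J2=3·6−2·5−3=5

M = 5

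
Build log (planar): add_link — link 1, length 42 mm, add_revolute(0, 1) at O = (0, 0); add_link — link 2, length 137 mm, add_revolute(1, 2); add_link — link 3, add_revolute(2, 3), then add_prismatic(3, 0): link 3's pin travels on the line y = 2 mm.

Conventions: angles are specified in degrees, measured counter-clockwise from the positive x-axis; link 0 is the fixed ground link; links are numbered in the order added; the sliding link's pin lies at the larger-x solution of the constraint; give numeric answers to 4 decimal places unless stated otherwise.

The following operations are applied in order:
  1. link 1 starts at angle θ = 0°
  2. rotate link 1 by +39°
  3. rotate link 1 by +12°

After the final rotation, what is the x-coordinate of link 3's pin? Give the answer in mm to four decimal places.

geometry: r = 42 mm, L = 137 mm, e = 2 mm; θ starts at 0°
rotate link 1 by +39°: θ ← 0° +39° = 39°
rotate link 1 by +12°: θ ← 39° +12° = 51°
crank pin P = (r cos θ, r sin θ) = (26.431456, 32.640130)
h = r sin θ − e = 32.640130 − 2 = 30.640130
x = r cos θ + √(L² − h²) = 26.431456 + 133.529706 = 159.961163

159.9612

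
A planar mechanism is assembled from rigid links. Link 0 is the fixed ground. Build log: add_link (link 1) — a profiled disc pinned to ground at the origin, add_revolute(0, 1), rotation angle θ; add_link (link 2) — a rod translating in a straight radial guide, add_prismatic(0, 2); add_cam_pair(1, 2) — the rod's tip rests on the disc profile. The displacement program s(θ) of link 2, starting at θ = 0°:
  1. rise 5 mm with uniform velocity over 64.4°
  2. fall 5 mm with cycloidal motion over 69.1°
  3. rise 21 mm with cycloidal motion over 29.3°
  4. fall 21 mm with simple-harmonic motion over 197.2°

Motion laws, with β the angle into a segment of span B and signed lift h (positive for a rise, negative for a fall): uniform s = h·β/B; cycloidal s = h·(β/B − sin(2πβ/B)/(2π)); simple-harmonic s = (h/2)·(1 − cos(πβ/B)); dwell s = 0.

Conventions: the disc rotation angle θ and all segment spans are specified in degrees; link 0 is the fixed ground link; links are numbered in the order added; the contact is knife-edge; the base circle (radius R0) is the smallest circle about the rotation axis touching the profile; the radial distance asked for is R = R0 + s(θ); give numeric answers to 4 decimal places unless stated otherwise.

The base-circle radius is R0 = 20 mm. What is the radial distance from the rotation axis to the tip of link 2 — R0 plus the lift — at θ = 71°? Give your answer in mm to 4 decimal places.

seg 1 [0°–64.4°] uniform, h=5: full span → s += 5 → s = 5.0000
seg 2 [64.4°–133.5°] cycloidal, h=-5: θ=71° here. β=6.6, B=69.1. -5·(0.0955 − sin(2π·0.0955)/(2π)) = -0.0282 → s = 4.9718
R = R0 + s = 20 + 4.9718 = 24.9718

24.9718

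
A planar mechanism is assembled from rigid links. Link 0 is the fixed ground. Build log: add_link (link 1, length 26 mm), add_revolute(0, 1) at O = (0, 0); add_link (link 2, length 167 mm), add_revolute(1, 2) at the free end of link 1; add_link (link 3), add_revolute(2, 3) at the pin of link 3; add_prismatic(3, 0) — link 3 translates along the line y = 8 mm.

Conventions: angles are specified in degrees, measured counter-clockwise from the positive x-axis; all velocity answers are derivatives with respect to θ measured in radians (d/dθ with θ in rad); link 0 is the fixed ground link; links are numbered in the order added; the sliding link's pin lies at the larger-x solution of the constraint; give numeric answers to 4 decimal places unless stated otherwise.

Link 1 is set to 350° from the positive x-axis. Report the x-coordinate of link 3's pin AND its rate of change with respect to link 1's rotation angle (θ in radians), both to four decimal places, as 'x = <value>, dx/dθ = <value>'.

geometry: r = 26 mm, L = 167 mm, e = 8 mm
crank pin P = (r cos θ, r sin θ) = (25.605002, -4.514853)
h = r sin θ − e = -4.514853 − 8 = -12.514853
x = r cos θ + √(L² − h²) = 25.605002 + 166.530413 = 192.135415
dx/dθ = −r sin θ − h·r cos θ/√(L² − h²) (θ in radians; h = -12.514853) = 6.439083

x = 192.1354, dx/dθ = 6.4391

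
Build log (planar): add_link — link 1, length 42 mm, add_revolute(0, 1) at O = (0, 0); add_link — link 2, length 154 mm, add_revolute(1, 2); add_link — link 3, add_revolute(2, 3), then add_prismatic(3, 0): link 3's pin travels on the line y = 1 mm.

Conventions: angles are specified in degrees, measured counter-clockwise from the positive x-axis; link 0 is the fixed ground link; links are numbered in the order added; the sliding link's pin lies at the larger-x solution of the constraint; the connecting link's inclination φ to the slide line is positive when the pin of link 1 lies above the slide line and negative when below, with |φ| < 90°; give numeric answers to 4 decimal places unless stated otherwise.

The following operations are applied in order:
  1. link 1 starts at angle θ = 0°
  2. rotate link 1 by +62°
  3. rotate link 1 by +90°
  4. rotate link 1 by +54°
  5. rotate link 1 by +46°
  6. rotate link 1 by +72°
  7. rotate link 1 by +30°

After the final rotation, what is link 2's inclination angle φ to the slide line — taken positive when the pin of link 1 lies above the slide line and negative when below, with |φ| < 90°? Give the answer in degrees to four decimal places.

geometry: r = 42 mm, L = 154 mm, e = 1 mm; θ starts at 0°
rotate link 1 by +62°: θ ← 0° +62° = 62°
rotate link 1 by +90°: θ ← 62° +90° = 152°
rotate link 1 by +54°: θ ← 152° +54° = 206°
rotate link 1 by +46°: θ ← 206° +46° = 252°
rotate link 1 by +72°: θ ← 252° +72° = 324°
rotate link 1 by +30°: θ ← 324° +30° = 354°
h = r sin θ − e = -4.390195 − 1 = -5.390195
sin φ = h / L = -5.390195 / 154 = -0.03500127
φ = arcsin(-0.03500127) = -2.005835°

-2.0058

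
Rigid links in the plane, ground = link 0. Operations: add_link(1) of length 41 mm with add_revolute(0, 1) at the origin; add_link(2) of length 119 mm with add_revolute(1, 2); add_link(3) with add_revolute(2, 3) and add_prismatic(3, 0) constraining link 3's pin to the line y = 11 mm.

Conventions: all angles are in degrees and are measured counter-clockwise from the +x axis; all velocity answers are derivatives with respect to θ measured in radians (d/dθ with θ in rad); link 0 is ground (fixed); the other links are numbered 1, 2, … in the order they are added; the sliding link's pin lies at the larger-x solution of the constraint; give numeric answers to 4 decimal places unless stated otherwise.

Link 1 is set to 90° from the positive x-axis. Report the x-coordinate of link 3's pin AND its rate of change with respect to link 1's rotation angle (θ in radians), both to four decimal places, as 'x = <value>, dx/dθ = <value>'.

geometry: r = 41 mm, L = 119 mm, e = 11 mm
crank pin P = (r cos θ, r sin θ) = (0.000000, 41.000000)
h = r sin θ − e = 41.000000 − 11 = 30.000000
x = r cos θ + √(L² − h²) = 0.000000 + 115.156415 = 115.156415
dx/dθ = −r sin θ − h·r cos θ/√(L² − h²) (θ in radians; h = 30.000000) = -41.000000

x = 115.1564, dx/dθ = -41.0000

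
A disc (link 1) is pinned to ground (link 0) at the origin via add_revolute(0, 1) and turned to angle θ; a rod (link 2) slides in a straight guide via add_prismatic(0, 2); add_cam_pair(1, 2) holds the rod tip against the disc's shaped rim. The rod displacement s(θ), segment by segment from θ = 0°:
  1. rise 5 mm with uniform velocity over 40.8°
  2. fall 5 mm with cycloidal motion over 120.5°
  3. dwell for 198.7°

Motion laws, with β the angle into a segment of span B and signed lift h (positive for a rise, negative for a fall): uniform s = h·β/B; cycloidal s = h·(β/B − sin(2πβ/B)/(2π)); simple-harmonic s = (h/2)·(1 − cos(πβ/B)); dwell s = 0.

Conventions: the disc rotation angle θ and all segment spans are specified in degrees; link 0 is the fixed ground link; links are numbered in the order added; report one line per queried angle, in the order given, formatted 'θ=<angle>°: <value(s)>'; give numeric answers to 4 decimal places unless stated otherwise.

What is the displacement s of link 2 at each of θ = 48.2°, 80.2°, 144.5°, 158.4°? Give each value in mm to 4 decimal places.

segment 1 (0° to 40.8°, uniform, h = 5) is passed completely: s = 0.0000 + (5) = 5.0000
θ = 48.2° falls in segment 2 (40.8° to 161.3°, cycloidal, h = -5): β = 48.2 − 40.8 = 7.4°, B = 120.5°; Δs = -5·(0.0614 − sin(2π·0.0614)/(2π)) = -0.0076; s = 5.0000 − 0.0076 = 4.9924
θ = 80.2° falls in segment 2 (40.8° to 161.3°, cycloidal, h = -5): β = 80.2 − 40.8 = 39.4°, B = 120.5°; Δs = -5·(0.3270 − sin(2π·0.3270)/(2π)) = -0.9303; s = 5.0000 − 0.9303 = 4.0697
θ = 144.5° falls in segment 2 (40.8° to 161.3°, cycloidal, h = -5): β = 144.5 − 40.8 = 103.7°, B = 120.5°; Δs = -5·(0.8606 − sin(2π·0.8606)/(2π)) = -4.9142; s = 5.0000 − 4.9142 = 0.0858
θ = 158.4° falls in segment 2 (40.8° to 161.3°, cycloidal, h = -5): β = 158.4 − 40.8 = 117.6°, B = 120.5°; Δs = -5·(0.9759 − sin(2π·0.9759)/(2π)) = -4.9995; s = 5.0000 − 4.9995 = 0.0005

θ=48.2°: 4.9924
θ=80.2°: 4.0697
θ=144.5°: 0.0858
θ=158.4°: 0.0005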